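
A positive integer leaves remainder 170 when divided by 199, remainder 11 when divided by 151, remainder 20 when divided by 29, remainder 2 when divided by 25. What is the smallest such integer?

The moduli are pairwise coprime; N = 199·151·29·25 = 21785525.
N/199 = 109475; 109475 ≡ 25 (mod 199); 25·8 ≡ 1, so inverse 8.
N/151 = 144275; 144275 ≡ 70 (mod 151); 70·41 ≡ 1, so inverse 41.
N/29 = 751225; 751225 ≡ 9 (mod 29); 9·13 ≡ 1, so inverse 13.
N/25 = 871421; 871421 ≡ 21 (mod 25); 21·6 ≡ 1, so inverse 6.
x ≡ 170·109475·8 + 11·144275·41 + 20·751225·13 + 2·871421·6 = 419729577.
419729577 mod 21785525 = 5804602.

5804602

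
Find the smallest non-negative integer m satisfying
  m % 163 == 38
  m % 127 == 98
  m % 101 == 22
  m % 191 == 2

87386131

The moduli are pairwise coprime; N = 163·127·101·191 = 399342991.
N/163 = 2449957; 2449957 ≡ 67 (mod 163); 67·73 ≡ 1, so inverse 73.
N/127 = 3144433; 3144433 ≡ 40 (mod 127); 40·54 ≡ 1, so inverse 54.
N/101 = 3953891; 3953891 ≡ 44 (mod 101); 44·62 ≡ 1, so inverse 62.
N/191 = 2090801; 2090801 ≡ 115 (mod 191); 115·98 ≡ 1, so inverse 98.
m ≡ 38·2449957·73 + 98·3144433·54 + 22·3953891·62 + 2·2090801·98 = 29239424474.
29239424474 mod 399342991 = 87386131.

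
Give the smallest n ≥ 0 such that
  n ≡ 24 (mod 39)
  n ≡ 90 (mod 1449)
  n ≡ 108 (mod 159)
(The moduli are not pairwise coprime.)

gcd(39, 1449) = 3 and 3 | (90 − 24), so the pair is consistent; merging gives n ≡ 2988 (mod 18837), where 18837 = lcm(39, 1449).
gcd(18837, 159) = 3 and 3 | (108 − 2988), so the pair is consistent; merging gives n ≡ 78336 (mod 998361), where 998361 = lcm(18837, 159).
The solution is unique modulo lcm(39, 1449, 159) = 998361.

78336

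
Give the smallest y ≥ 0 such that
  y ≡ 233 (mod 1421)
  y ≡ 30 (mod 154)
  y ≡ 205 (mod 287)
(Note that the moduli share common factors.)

gcd(1421, 154) = 7 and 7 | (30 − 233), so the pair is consistent; merging gives y ≡ 4496 (mod 31262), where 31262 = lcm(1421, 154).
gcd(31262, 287) = 7 and 7 | (205 − 4496), so the pair is consistent; merging gives y ≡ 410902 (mod 1281742), where 1281742 = lcm(31262, 287).
The solution is unique modulo lcm(1421, 154, 287) = 1281742.

410902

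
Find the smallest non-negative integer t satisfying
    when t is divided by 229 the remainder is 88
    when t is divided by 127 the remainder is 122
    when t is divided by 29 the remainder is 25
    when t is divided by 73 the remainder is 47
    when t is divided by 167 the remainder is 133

2558363814

From t ≡ 88 (mod 229) write t = 88 + 229s. Substituting into t ≡ 122 (mod 127) gives 229s ≡ 34 (mod 127), and since 102⁻¹ ≡ 66 (mod 127), s ≡ 85. Hence t ≡ 88 + 229·85 = 19553 (mod 29083).
From t ≡ 19553 (mod 29083) write t = 19553 + 29083s. Substituting into t ≡ 25 (mod 29) gives 29083s ≡ 18 (mod 29), and since 25⁻¹ ≡ 7 (mod 29), s ≡ 10. Hence t ≡ 19553 + 29083·10 = 310383 (mod 843407).
From t ≡ 310383 (mod 843407) write t = 310383 + 843407s. Substituting into t ≡ 47 (mod 73) gives 843407s ≡ 60 (mod 73), and since 38⁻¹ ≡ 25 (mod 73), s ≡ 40. Hence t ≡ 310383 + 843407·40 = 34046663 (mod 61568711).
From t ≡ 34046663 (mod 61568711) write t = 34046663 + 61568711s. Substituting into t ≡ 133 (mod 167) gives 61568711s ≡ 94 (mod 167), and since 153⁻¹ ≡ 155 (mod 167), s ≡ 41. Hence t ≡ 34046663 + 61568711·41 = 2558363814 (mod 10281974737).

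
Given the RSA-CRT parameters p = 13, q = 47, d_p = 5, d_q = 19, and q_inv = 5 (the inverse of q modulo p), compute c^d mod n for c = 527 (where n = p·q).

453

m₁ = c^(d_p) mod p: c ≡ 7 (mod 13), and 7^5 mod 13 = 11.
m₂ = c^(d_q) mod q: c ≡ 10 (mod 47), and 10^19 mod 47 = 30.
h = q_inv·(m₁ − m₂) mod p = 5·(11 − 30) mod 13 = 9.
m = m₂ + h·q = 30 + 9·47 = 453.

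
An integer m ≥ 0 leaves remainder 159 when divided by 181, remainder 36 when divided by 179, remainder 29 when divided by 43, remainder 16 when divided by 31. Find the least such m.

Combine the congruences pairwise.
From m ≡ 159 (mod 181) write m = 159 + 181t. Substituting into m ≡ 36 (mod 179) gives 181t ≡ 56 (mod 179), and since 2⁻¹ ≡ 90 (mod 179), t ≡ 28. Hence m ≡ 159 + 181·28 = 5227 (mod 32399).
From m ≡ 5227 (mod 32399) write m = 5227 + 32399t. Substituting into m ≡ 29 (mod 43) gives 32399t ≡ 5 (mod 43), and since 20⁻¹ ≡ 28 (mod 43), t ≡ 11. Hence m ≡ 5227 + 32399·11 = 361616 (mod 1393157).
From m ≡ 361616 (mod 1393157) write m = 361616 + 1393157t. Substituting into m ≡ 16 (mod 31) gives 1393157t ≡ 15 (mod 31), and since 17⁻¹ ≡ 11 (mod 31), t ≡ 10. Hence m ≡ 361616 + 1393157·10 = 14293186 (mod 43187867).

14293186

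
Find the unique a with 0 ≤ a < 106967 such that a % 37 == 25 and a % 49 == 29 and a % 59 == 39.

Combine the congruences pairwise.
From a ≡ 25 (mod 37) write a = 25 + 37t. Substituting into a ≡ 29 (mod 49) gives 37t ≡ 4 (mod 49), and since 37⁻¹ ≡ 4 (mod 49), t ≡ 16. Hence a ≡ 25 + 37·16 = 617 (mod 1813).
From a ≡ 617 (mod 1813) write a = 617 + 1813t. Substituting into a ≡ 39 (mod 59) gives 1813t ≡ 12 (mod 59), and since 43⁻¹ ≡ 11 (mod 59), t ≡ 14. Hence a ≡ 617 + 1813·14 = 25999 (mod 106967).

25999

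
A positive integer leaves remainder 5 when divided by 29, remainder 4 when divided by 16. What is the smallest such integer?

From a ≡ 5 (mod 29) write a = 5 + 29t. Substituting into a ≡ 4 (mod 16) gives 29t ≡ 15 (mod 16), and since 13⁻¹ ≡ 5 (mod 16), t ≡ 11. Hence a ≡ 5 + 29·11 = 324 (mod 464).

324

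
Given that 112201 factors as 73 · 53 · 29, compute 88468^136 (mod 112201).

101478

Mod 73: 88468 ≡ 65; by Fermat, exponent reduces to 136 mod 72 = 64; 65^64 ≡ 8 (mod 73).
Mod 53: 88468 ≡ 11; by Fermat, exponent reduces to 136 mod 52 = 32; 11^32 ≡ 36 (mod 53).
Mod 29: 88468 ≡ 18; by Fermat, exponent reduces to 136 mod 28 = 24; 18^24 ≡ 7 (mod 29).
Combine by CRT: x ≡ 8 (mod 73), x ≡ 36 (mod 53), x ≡ 7 (mod 29) ⇒ x ≡ 101478 (mod 112201).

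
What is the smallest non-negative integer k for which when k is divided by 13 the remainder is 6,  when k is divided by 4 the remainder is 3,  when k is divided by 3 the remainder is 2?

71

Combine the congruences pairwise.
From k ≡ 6 (mod 13) write k = 6 + 13t. Substituting into k ≡ 3 (mod 4) gives 13t ≡ 1 (mod 4), and since 1⁻¹ ≡ 1 (mod 4), t ≡ 1. Hence k ≡ 6 + 13·1 = 19 (mod 52).
From k ≡ 19 (mod 52) write k = 19 + 52t. Substituting into k ≡ 2 (mod 3) gives 52t ≡ 1 (mod 3), and since 1⁻¹ ≡ 1 (mod 3), t ≡ 1. Hence k ≡ 19 + 52·1 = 71 (mod 156).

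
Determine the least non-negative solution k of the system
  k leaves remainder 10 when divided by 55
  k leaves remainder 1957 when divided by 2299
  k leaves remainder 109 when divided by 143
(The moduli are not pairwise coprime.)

gcd(55, 2299) = 11 and 11 | (1957 − 10), so the pair is consistent; merging gives k ≡ 6555 (mod 11495), where 11495 = lcm(55, 2299).
gcd(11495, 143) = 11 and 11 | (109 − 6555), so the pair is consistent; merging gives k ≡ 64030 (mod 149435), where 149435 = lcm(11495, 143).
The solution is unique modulo lcm(55, 2299, 143) = 149435.

64030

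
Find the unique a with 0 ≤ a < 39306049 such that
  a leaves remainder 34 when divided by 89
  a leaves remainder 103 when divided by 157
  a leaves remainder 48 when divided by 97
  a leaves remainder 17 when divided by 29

18852192

The moduli are pairwise coprime; N = 89·157·97·29 = 39306049.
N/89 = 441641; 441641 ≡ 23 (mod 89); 23·31 ≡ 1, so inverse 31.
N/157 = 250357; 250357 ≡ 99 (mod 157); 99·46 ≡ 1, so inverse 46.
N/97 = 405217; 405217 ≡ 48 (mod 97); 48·95 ≡ 1, so inverse 95.
N/29 = 1355381; 1355381 ≡ 8 (mod 29); 8·11 ≡ 1, so inverse 11.
a ≡ 34·441641·31 + 103·250357·46 + 48·405217·95 + 17·1355381·11 = 3752926847.
3752926847 mod 39306049 = 18852192.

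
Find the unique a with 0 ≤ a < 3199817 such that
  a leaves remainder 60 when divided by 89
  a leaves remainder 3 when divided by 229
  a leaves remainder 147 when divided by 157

The moduli are pairwise coprime; N = 89·229·157 = 3199817.
N/89 = 35953; 35953 ≡ 86 (mod 89); 86·59 ≡ 1, so inverse 59.
N/229 = 13973; 13973 ≡ 4 (mod 229); 4·172 ≡ 1, so inverse 172.
N/157 = 20381; 20381 ≡ 128 (mod 157); 128·92 ≡ 1, so inverse 92.
a ≡ 60·35953·59 + 3·13973·172 + 147·20381·92 = 410116332.
410116332 mod 3199817 = 539756.

539756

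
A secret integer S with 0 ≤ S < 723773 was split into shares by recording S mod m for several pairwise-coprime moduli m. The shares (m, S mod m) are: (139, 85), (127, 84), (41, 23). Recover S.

The moduli are pairwise coprime; N = 139·127·41 = 723773.
N/139 = 5207; 5207 ≡ 64 (mod 139); 64·63 ≡ 1, so inverse 63.
N/127 = 5699; 5699 ≡ 111 (mod 127); 111·119 ≡ 1, so inverse 119.
N/41 = 17653; 17653 ≡ 23 (mod 41); 23·25 ≡ 1, so inverse 25.
S ≡ 85·5207·63 + 84·5699·119 + 23·17653·25 = 95001164.
95001164 mod 723773 = 186901.

186901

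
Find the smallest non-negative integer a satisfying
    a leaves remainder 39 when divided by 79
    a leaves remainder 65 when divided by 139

2567

Combine the congruences pairwise.
From a ≡ 39 (mod 79) write a = 39 + 79t. Substituting into a ≡ 65 (mod 139) gives 79t ≡ 26 (mod 139), and since 79⁻¹ ≡ 44 (mod 139), t ≡ 32. Hence a ≡ 39 + 79·32 = 2567 (mod 10981).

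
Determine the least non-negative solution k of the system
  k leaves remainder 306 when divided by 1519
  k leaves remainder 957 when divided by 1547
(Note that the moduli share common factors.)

48914

gcd(1519, 1547) = 7 and 7 | (957 − 306), so the pair is consistent; merging gives k ≡ 48914 (mod 335699), where 335699 = lcm(1519, 1547).
The solution is unique modulo lcm(1519, 1547) = 335699.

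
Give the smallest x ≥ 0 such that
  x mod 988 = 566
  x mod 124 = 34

9458

Combine the congruences pairwise.
gcd(988, 124) = 4 and 4 | (34 − 566), so the pair is consistent; merging gives x ≡ 9458 (mod 30628), where 30628 = lcm(988, 124).
The solution is unique modulo lcm(988, 124) = 30628.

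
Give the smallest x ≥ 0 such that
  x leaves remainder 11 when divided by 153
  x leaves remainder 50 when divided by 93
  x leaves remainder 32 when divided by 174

212834

Combine the congruences pairwise.
gcd(153, 93) = 3 and 3 | (50 − 11), so the pair is consistent; merging gives x ≡ 4142 (mod 4743), where 4743 = lcm(153, 93).
gcd(4743, 174) = 3 and 3 | (32 − 4142), so the pair is consistent; merging gives x ≡ 212834 (mod 275094), where 275094 = lcm(4743, 174).
The solution is unique modulo lcm(153, 93, 174) = 275094.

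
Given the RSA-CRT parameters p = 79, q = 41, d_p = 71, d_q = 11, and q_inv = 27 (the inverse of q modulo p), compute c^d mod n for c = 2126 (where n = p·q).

2965

m₁ = c^(d_p) mod p: c ≡ 72 (mod 79), and 72^71 mod 79 = 42.
m₂ = c^(d_q) mod q: c ≡ 35 (mod 41), and 35^11 mod 41 = 13.
h = q_inv·(m₁ − m₂) mod p = 27·(42 − 13) mod 79 = 72.
m = m₂ + h·q = 13 + 72·41 = 2965.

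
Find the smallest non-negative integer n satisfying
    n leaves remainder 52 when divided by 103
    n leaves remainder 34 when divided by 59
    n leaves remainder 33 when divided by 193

487551

From n ≡ 52 (mod 103) write n = 52 + 103t. Substituting into n ≡ 34 (mod 59) gives 103t ≡ 41 (mod 59), and since 44⁻¹ ≡ 55 (mod 59), t ≡ 13. Hence n ≡ 52 + 103·13 = 1391 (mod 6077).
From n ≡ 1391 (mod 6077) write n = 1391 + 6077t. Substituting into n ≡ 33 (mod 193) gives 6077t ≡ 186 (mod 193), and since 94⁻¹ ≡ 154 (mod 193), t ≡ 80. Hence n ≡ 1391 + 6077·80 = 487551 (mod 1172861).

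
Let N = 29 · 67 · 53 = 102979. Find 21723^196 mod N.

15893

Mod 29: 21723 ≡ 2; since 28 | 196, by Fermat 2^196 ≡ 1 (mod 29).
Mod 67: 21723 ≡ 15; by Fermat, exponent reduces to 196 mod 66 = 64; 15^64 ≡ 14 (mod 67).
Mod 53: 21723 ≡ 46; by Fermat, exponent reduces to 196 mod 52 = 40; 46^40 ≡ 46 (mod 53).
Combine by CRT: x ≡ 1 (mod 29), x ≡ 14 (mod 67), x ≡ 46 (mod 53) ⇒ x ≡ 15893 (mod 102979).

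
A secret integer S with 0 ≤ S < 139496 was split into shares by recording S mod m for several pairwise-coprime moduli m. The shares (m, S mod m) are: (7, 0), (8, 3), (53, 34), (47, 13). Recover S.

58387

Combine the congruences pairwise.
From S ≡ 0 (mod 7) write S = 0 + 7t. Substituting into S ≡ 3 (mod 8) gives 7t ≡ 3 (mod 8), and since 7⁻¹ ≡ 7 (mod 8), t ≡ 5. Hence S ≡ 0 + 7·5 = 35 (mod 56).
From S ≡ 35 (mod 56) write S = 35 + 56t. Substituting into S ≡ 34 (mod 53) gives 56t ≡ 52 (mod 53), and since 3⁻¹ ≡ 18 (mod 53), t ≡ 35. Hence S ≡ 35 + 56·35 = 1995 (mod 2968).
From S ≡ 1995 (mod 2968) write S = 1995 + 2968t. Substituting into S ≡ 13 (mod 47) gives 2968t ≡ 39 (mod 47), and since 7⁻¹ ≡ 27 (mod 47), t ≡ 19. Hence S ≡ 1995 + 2968·19 = 58387 (mod 139496).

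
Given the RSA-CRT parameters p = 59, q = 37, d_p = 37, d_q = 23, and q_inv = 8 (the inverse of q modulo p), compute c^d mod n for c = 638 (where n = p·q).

848

m₁ = c^(d_p) mod p: c ≡ 48 (mod 59), and 48^37 mod 59 = 22.
m₂ = c^(d_q) mod q: c ≡ 9 (mod 37), and 9^23 mod 37 = 34.
h = q_inv·(m₁ − m₂) mod p = 8·(22 − 34) mod 59 = 22.
m = m₂ + h·q = 34 + 22·37 = 848.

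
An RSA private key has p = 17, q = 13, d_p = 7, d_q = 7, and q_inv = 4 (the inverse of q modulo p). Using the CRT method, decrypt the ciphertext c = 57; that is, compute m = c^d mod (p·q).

99

m₁ = c^(d_p) mod p: c ≡ 6 (mod 17), and 6^7 mod 17 = 14.
m₂ = c^(d_q) mod q: c ≡ 5 (mod 13), and 5^7 mod 13 = 8.
h = q_inv·(m₁ − m₂) mod p = 4·(14 − 8) mod 17 = 7.
m = m₂ + h·q = 8 + 7·13 = 99.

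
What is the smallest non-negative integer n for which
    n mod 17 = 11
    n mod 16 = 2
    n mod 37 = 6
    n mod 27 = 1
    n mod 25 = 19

492994

From n ≡ 11 (mod 17) write n = 11 + 17t. Substituting into n ≡ 2 (mod 16) gives 17t ≡ 7 (mod 16), and since 1⁻¹ ≡ 1 (mod 16), t ≡ 7. Hence n ≡ 11 + 17·7 = 130 (mod 272).
From n ≡ 130 (mod 272) write n = 130 + 272t. Substituting into n ≡ 6 (mod 37) gives 272t ≡ 24 (mod 37), and since 13⁻¹ ≡ 20 (mod 37), t ≡ 36. Hence n ≡ 130 + 272·36 = 9922 (mod 10064).
From n ≡ 9922 (mod 10064) write n = 9922 + 10064t. Substituting into n ≡ 1 (mod 27) gives 10064t ≡ 15 (mod 27), and since 20⁻¹ ≡ 23 (mod 27), t ≡ 21. Hence n ≡ 9922 + 10064·21 = 221266 (mod 271728).
From n ≡ 221266 (mod 271728) write n = 221266 + 271728t. Substituting into n ≡ 19 (mod 25) gives 271728t ≡ 3 (mod 25), and since 3⁻¹ ≡ 17 (mod 25), t ≡ 1. Hence n ≡ 221266 + 271728·1 = 492994 (mod 6793200).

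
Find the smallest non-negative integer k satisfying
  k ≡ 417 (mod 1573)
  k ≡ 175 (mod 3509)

Combine the congruences pairwise.
gcd(1573, 3509) = 121 and 121 | (175 − 417), so the pair is consistent; merging gives k ≡ 17720 (mod 45617), where 45617 = lcm(1573, 3509).
The solution is unique modulo lcm(1573, 3509) = 45617.

17720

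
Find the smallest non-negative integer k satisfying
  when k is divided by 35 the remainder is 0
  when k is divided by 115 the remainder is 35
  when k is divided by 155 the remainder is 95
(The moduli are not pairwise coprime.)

Combine the congruences pairwise.
gcd(35, 115) = 5 and 5 | (35 − 0), so the pair is consistent; merging gives k ≡ 35 (mod 805), where 805 = lcm(35, 115).
gcd(805, 155) = 5 and 5 | (95 − 35), so the pair is consistent; merging gives k ≡ 1645 (mod 24955), where 24955 = lcm(805, 155).
The solution is unique modulo lcm(35, 115, 155) = 24955.

1645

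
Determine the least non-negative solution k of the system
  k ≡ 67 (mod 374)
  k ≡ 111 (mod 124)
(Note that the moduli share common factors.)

gcd(374, 124) = 2 and 2 | (111 − 67), so the pair is consistent; merging gives k ≡ 8295 (mod 23188), where 23188 = lcm(374, 124).
The solution is unique modulo lcm(374, 124) = 23188.

8295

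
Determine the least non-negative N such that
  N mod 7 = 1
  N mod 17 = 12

29

From N ≡ 1 (mod 7) write N = 1 + 7t. Substituting into N ≡ 12 (mod 17) gives 7t ≡ 11 (mod 17), and since 7⁻¹ ≡ 5 (mod 17), t ≡ 4. Hence N ≡ 1 + 7·4 = 29 (mod 119).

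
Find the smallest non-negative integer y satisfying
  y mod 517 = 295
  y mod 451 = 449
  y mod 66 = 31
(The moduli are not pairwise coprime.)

gcd(517, 451) = 11 and 11 | (449 − 295), so the pair is consistent; merging gives y ≡ 8567 (mod 21197), where 21197 = lcm(517, 451).
gcd(21197, 66) = 11 and 11 | (31 − 8567), so the pair is consistent; merging gives y ≡ 93355 (mod 127182), where 127182 = lcm(21197, 66).
The solution is unique modulo lcm(517, 451, 66) = 127182.

93355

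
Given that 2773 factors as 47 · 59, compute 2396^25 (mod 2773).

Mod 47: 2396 ≡ 46; 46^25 ≡ 46 (mod 47).
Mod 59: 2396 ≡ 36; 36^25 ≡ 15 (mod 59).
Combine by CRT: x ≡ 46 (mod 47), x ≡ 15 (mod 59) ⇒ x ≡ 1785 (mod 2773).

1785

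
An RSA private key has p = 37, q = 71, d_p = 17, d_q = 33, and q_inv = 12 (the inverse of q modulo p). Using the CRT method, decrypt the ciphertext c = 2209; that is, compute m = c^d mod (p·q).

m₁ = c^(d_p) mod p: c ≡ 26 (mod 37), and 26^17 mod 37 = 10.
m₂ = c^(d_q) mod q: c ≡ 8 (mod 71), and 8^33 mod 71 = 10.
h = q_inv·(m₁ − m₂) mod p = 12·(10 − 10) mod 37 = 0.
m = m₂ + h·q = 10 + 0·71 = 10.

10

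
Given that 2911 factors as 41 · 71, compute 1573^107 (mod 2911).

376

Mod 41: 1573 ≡ 15; by Fermat, exponent reduces to 107 mod 40 = 27; 15^27 ≡ 7 (mod 41).
Mod 71: 1573 ≡ 11; by Fermat, exponent reduces to 107 mod 70 = 37; 11^37 ≡ 21 (mod 71).
Combine by CRT: x ≡ 7 (mod 41), x ≡ 21 (mod 71) ⇒ x ≡ 376 (mod 2911).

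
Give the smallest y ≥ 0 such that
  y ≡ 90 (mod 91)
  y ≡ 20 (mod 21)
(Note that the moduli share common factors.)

Combine the congruences pairwise.
gcd(91, 21) = 7 and 7 | (20 − 90), so the pair is consistent; merging gives y ≡ 272 (mod 273), where 273 = lcm(91, 21).
The solution is unique modulo lcm(91, 21) = 273.

272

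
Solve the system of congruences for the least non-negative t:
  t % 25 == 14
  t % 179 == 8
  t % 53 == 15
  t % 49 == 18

3909189

Combine the congruences pairwise.
From t ≡ 14 (mod 25) write t = 14 + 25s. Substituting into t ≡ 8 (mod 179) gives 25s ≡ 173 (mod 179), and since 25⁻¹ ≡ 43 (mod 179), s ≡ 100. Hence t ≡ 14 + 25·100 = 2514 (mod 4475).
From t ≡ 2514 (mod 4475) write t = 2514 + 4475s. Substituting into t ≡ 15 (mod 53) gives 4475s ≡ 45 (mod 53), and since 23⁻¹ ≡ 30 (mod 53), s ≡ 25. Hence t ≡ 2514 + 4475·25 = 114389 (mod 237175).
From t ≡ 114389 (mod 237175) write t = 114389 + 237175s. Substituting into t ≡ 18 (mod 49) gives 237175s ≡ 44 (mod 49), and since 15⁻¹ ≡ 36 (mod 49), s ≡ 16. Hence t ≡ 114389 + 237175·16 = 3909189 (mod 11621575).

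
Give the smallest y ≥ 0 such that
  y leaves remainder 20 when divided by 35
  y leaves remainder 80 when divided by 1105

Combine the congruences pairwise.
gcd(35, 1105) = 5 and 5 | (80 − 20), so the pair is consistent; merging gives y ≡ 4500 (mod 7735), where 7735 = lcm(35, 1105).
The solution is unique modulo lcm(35, 1105) = 7735.

4500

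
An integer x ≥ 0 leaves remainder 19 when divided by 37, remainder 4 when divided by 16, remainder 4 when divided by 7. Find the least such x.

From x ≡ 19 (mod 37) write x = 19 + 37t. Substituting into x ≡ 4 (mod 16) gives 37t ≡ 1 (mod 16), and since 5⁻¹ ≡ 13 (mod 16), t ≡ 13. Hence x ≡ 19 + 37·13 = 500 (mod 592).
From x ≡ 500 (mod 592) write x = 500 + 592t. Substituting into x ≡ 4 (mod 7) gives 592t ≡ 1 (mod 7), and since 4⁻¹ ≡ 2 (mod 7), t ≡ 2. Hence x ≡ 500 + 592·2 = 1684 (mod 4144).

1684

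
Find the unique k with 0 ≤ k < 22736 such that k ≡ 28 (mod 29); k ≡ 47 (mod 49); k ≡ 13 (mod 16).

16413

The moduli are pairwise coprime; N = 29·49·16 = 22736.
N/29 = 784; 784 ≡ 1 (mod 29), inverse 1.
N/49 = 464; 464 ≡ 23 (mod 49); 23·32 ≡ 1, so inverse 32.
N/16 = 1421; 1421 ≡ 13 (mod 16); 13·5 ≡ 1, so inverse 5.
k ≡ 28·784·1 + 47·464·32 + 13·1421·5 = 812173.
812173 mod 22736 = 16413.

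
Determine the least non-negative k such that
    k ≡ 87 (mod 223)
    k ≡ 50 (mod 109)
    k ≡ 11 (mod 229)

888073

From k ≡ 87 (mod 223) write k = 87 + 223t. Substituting into k ≡ 50 (mod 109) gives 223t ≡ 72 (mod 109), and since 5⁻¹ ≡ 22 (mod 109), t ≡ 58. Hence k ≡ 87 + 223·58 = 13021 (mod 24307).
From k ≡ 13021 (mod 24307) write k = 13021 + 24307t. Substituting into k ≡ 11 (mod 229) gives 24307t ≡ 43 (mod 229), and since 33⁻¹ ≡ 118 (mod 229), t ≡ 36. Hence k ≡ 13021 + 24307·36 = 888073 (mod 5566303).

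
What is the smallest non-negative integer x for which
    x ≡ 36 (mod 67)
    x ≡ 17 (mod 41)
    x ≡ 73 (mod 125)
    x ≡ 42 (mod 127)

From x ≡ 36 (mod 67) write x = 36 + 67t. Substituting into x ≡ 17 (mod 41) gives 67t ≡ 22 (mod 41), and since 26⁻¹ ≡ 30 (mod 41), t ≡ 4. Hence x ≡ 36 + 67·4 = 304 (mod 2747).
From x ≡ 304 (mod 2747) write x = 304 + 2747t. Substituting into x ≡ 73 (mod 125) gives 2747t ≡ 19 (mod 125), and since 122⁻¹ ≡ 83 (mod 125), t ≡ 77. Hence x ≡ 304 + 2747·77 = 211823 (mod 343375).
From x ≡ 211823 (mod 343375) write x = 211823 + 343375t. Substituting into x ≡ 42 (mod 127) gives 343375t ≡ 55 (mod 127), and since 94⁻¹ ≡ 50 (mod 127), t ≡ 83. Hence x ≡ 211823 + 343375·83 = 28711948 (mod 43608625).

28711948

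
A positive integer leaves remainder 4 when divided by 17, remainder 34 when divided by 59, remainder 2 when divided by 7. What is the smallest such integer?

2571

The moduli are pairwise coprime; M = 17·59·7 = 7021.
M/17 = 413; 413 ≡ 5 (mod 17); 5·7 ≡ 1, so inverse 7.
M/59 = 119; 119 ≡ 1 (mod 59), inverse 1.
M/7 = 1003; 1003 ≡ 2 (mod 7); 2·4 ≡ 1, so inverse 4.
N ≡ 4·413·7 + 34·119·1 + 2·1003·4 = 23634.
23634 mod 7021 = 2571.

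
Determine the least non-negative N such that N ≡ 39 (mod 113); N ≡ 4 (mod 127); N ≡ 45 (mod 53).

The moduli are pairwise coprime; M = 113·127·53 = 760603.
M/113 = 6731; 6731 ≡ 64 (mod 113); 64·83 ≡ 1, so inverse 83.
M/127 = 5989; 5989 ≡ 20 (mod 127); 20·108 ≡ 1, so inverse 108.
M/53 = 14351; 14351 ≡ 41 (mod 53); 41·22 ≡ 1, so inverse 22.
N ≡ 39·6731·83 + 4·5989·108 + 45·14351·22 = 38582985.
38582985 mod 760603 = 552835.

552835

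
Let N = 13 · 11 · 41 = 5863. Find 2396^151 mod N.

Mod 13: 2396 ≡ 4; by Fermat, exponent reduces to 151 mod 12 = 7; 4^7 ≡ 4 (mod 13).
Mod 11: 2396 ≡ 9; by Fermat, exponent reduces to 151 mod 10 = 1; 9^1 ≡ 9 (mod 11).
Mod 41: 2396 ≡ 18; by Fermat, exponent reduces to 151 mod 40 = 31; 18^31 ≡ 18 (mod 41).
Combine by CRT: x ≡ 4 (mod 13), x ≡ 9 (mod 11), x ≡ 18 (mod 41) ⇒ x ≡ 2396 (mod 5863).

2396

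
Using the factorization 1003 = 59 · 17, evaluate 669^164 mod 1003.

Mod 59: 669 ≡ 20; by Fermat, exponent reduces to 164 mod 58 = 48; 20^48 ≡ 49 (mod 59).
Mod 17: 669 ≡ 6; by Fermat, exponent reduces to 164 mod 16 = 4; 6^4 ≡ 4 (mod 17).
Combine by CRT: x ≡ 49 (mod 59), x ≡ 4 (mod 17) ⇒ x ≡ 344 (mod 1003).

344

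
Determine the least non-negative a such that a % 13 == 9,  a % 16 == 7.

87

Combine the congruences pairwise.
From a ≡ 9 (mod 13) write a = 9 + 13t. Substituting into a ≡ 7 (mod 16) gives 13t ≡ 14 (mod 16), and since 13⁻¹ ≡ 5 (mod 16), t ≡ 6. Hence a ≡ 9 + 13·6 = 87 (mod 208).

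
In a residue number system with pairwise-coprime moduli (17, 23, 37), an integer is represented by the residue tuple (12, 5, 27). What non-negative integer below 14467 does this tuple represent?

3616

The moduli are pairwise coprime; N = 17·23·37 = 14467.
N/17 = 851; 851 ≡ 1 (mod 17), inverse 1.
N/23 = 629; 629 ≡ 8 (mod 23); 8·3 ≡ 1, so inverse 3.
N/37 = 391; 391 ≡ 21 (mod 37); 21·30 ≡ 1, so inverse 30.
x ≡ 12·851·1 + 5·629·3 + 27·391·30 = 336357.
336357 mod 14467 = 3616.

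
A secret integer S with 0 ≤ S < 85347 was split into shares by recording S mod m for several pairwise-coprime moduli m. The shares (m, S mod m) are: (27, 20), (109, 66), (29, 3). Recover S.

42140

The moduli are pairwise coprime; N = 27·109·29 = 85347.
N/27 = 3161; 3161 ≡ 2 (mod 27); 2·14 ≡ 1, so inverse 14.
N/109 = 783; 783 ≡ 20 (mod 109); 20·60 ≡ 1, so inverse 60.
N/29 = 2943; 2943 ≡ 14 (mod 29); 14·27 ≡ 1, so inverse 27.
S ≡ 20·3161·14 + 66·783·60 + 3·2943·27 = 4224143.
4224143 mod 85347 = 42140.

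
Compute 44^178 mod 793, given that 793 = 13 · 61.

324

Mod 13: 44 ≡ 5; by Fermat, exponent reduces to 178 mod 12 = 10; 5^10 ≡ 12 (mod 13).
Mod 61: 44 ≡ 44; by Fermat, exponent reduces to 178 mod 60 = 58; 44^58 ≡ 19 (mod 61).
Combine by CRT: x ≡ 12 (mod 13), x ≡ 19 (mod 61) ⇒ x ≡ 324 (mod 793).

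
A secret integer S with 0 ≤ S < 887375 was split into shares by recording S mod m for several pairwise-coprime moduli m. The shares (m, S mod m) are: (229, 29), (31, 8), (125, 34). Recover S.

From S ≡ 29 (mod 229) write S = 29 + 229t. Substituting into S ≡ 8 (mod 31) gives 229t ≡ 10 (mod 31), and since 12⁻¹ ≡ 13 (mod 31), t ≡ 6. Hence S ≡ 29 + 229·6 = 1403 (mod 7099).
From S ≡ 1403 (mod 7099) write S = 1403 + 7099t. Substituting into S ≡ 34 (mod 125) gives 7099t ≡ 6 (mod 125), and since 99⁻¹ ≡ 24 (mod 125), t ≡ 19. Hence S ≡ 1403 + 7099·19 = 136284 (mod 887375).

136284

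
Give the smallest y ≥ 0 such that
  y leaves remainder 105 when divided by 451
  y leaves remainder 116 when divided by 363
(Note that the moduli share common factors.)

Combine the congruences pairwise.
gcd(451, 363) = 11 and 11 | (116 − 105), so the pair is consistent; merging gives y ≡ 13184 (mod 14883), where 14883 = lcm(451, 363).
The solution is unique modulo lcm(451, 363) = 14883.

13184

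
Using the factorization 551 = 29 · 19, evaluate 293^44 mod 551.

368

Mod 29: 293 ≡ 3; by Fermat, exponent reduces to 44 mod 28 = 16; 3^16 ≡ 20 (mod 29).
Mod 19: 293 ≡ 8; by Fermat, exponent reduces to 44 mod 18 = 8; 8^8 ≡ 7 (mod 19).
Combine by CRT: x ≡ 20 (mod 29), x ≡ 7 (mod 19) ⇒ x ≡ 368 (mod 551).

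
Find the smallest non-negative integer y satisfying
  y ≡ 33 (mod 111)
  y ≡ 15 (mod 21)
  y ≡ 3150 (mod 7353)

Combine the congruences pairwise.
gcd(111, 21) = 3 and 3 | (15 − 33), so the pair is consistent; merging gives y ≡ 477 (mod 777), where 777 = lcm(111, 21).
gcd(777, 7353) = 3 and 3 | (3150 − 477), so the pair is consistent; merging gives y ≡ 91386 (mod 1904427), where 1904427 = lcm(777, 7353).
The solution is unique modulo lcm(111, 21, 7353) = 1904427.

91386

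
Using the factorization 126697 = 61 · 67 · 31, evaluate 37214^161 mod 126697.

Mod 61: 37214 ≡ 4; by Fermat, exponent reduces to 161 mod 60 = 41; 4^41 ≡ 5 (mod 61).
Mod 67: 37214 ≡ 29; by Fermat, exponent reduces to 161 mod 66 = 29; 29^29 ≡ 37 (mod 67).
Mod 31: 37214 ≡ 14; by Fermat, exponent reduces to 161 mod 30 = 11; 14^11 ≡ 9 (mod 31).
Combine by CRT: x ≡ 5 (mod 61), x ≡ 37 (mod 67), x ≡ 9 (mod 31) ⇒ x ≡ 9216 (mod 126697).

9216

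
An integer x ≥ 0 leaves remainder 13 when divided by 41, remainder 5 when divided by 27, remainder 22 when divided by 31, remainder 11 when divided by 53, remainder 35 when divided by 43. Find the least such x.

68113067

The moduli are pairwise coprime; N = 41·27·31·53·43 = 78208443.
N/41 = 1907523; 1907523 ≡ 39 (mod 41); 39·20 ≡ 1, so inverse 20.
N/27 = 2896609; 2896609 ≡ 22 (mod 27); 22·16 ≡ 1, so inverse 16.
N/31 = 2522853; 2522853 ≡ 11 (mod 31); 11·17 ≡ 1, so inverse 17.
N/53 = 1475631; 1475631 ≡ 5 (mod 53); 5·32 ≡ 1, so inverse 32.
N/43 = 1818801; 1818801 ≡ 30 (mod 43); 30·33 ≡ 1, so inverse 33.
x ≡ 13·1907523·20 + 5·2896609·16 + 22·2522853·17 + 11·1475631·32 + 35·1818801·33 = 4291368989.
4291368989 mod 78208443 = 68113067.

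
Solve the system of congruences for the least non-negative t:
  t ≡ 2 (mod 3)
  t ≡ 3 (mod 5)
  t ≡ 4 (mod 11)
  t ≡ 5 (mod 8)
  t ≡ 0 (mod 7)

4613

The moduli are pairwise coprime; N = 3·5·11·8·7 = 9240.
N/3 = 3080; 3080 ≡ 2 (mod 3); 2·2 ≡ 1, so inverse 2.
N/5 = 1848; 1848 ≡ 3 (mod 5); 3·2 ≡ 1, so inverse 2.
N/11 = 840; 840 ≡ 4 (mod 11); 4·3 ≡ 1, so inverse 3.
N/8 = 1155; 1155 ≡ 3 (mod 8); 3·3 ≡ 1, so inverse 3.
N/7 = 1320; 1320 ≡ 4 (mod 7); 4·2 ≡ 1, so inverse 2.
t ≡ 2·3080·2 + 3·1848·2 + 4·840·3 + 5·1155·3 + 0·1320·2 = 50813.
50813 mod 9240 = 4613.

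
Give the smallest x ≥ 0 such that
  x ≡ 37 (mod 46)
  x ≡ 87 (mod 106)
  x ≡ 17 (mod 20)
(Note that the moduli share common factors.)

10157

Combine the congruences pairwise.
gcd(46, 106) = 2 and 2 | (87 − 37), so the pair is consistent; merging gives x ≡ 405 (mod 2438), where 2438 = lcm(46, 106).
gcd(2438, 20) = 2 and 2 | (17 − 405), so the pair is consistent; merging gives x ≡ 10157 (mod 24380), where 24380 = lcm(2438, 20).
The solution is unique modulo lcm(46, 106, 20) = 24380.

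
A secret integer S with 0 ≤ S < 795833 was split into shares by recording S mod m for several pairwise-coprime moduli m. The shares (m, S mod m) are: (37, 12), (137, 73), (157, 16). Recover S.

322023

The moduli are pairwise coprime; N = 37·137·157 = 795833.
N/37 = 21509; 21509 ≡ 12 (mod 37); 12·34 ≡ 1, so inverse 34.
N/137 = 5809; 5809 ≡ 55 (mod 137); 55·5 ≡ 1, so inverse 5.
N/157 = 5069; 5069 ≡ 45 (mod 157); 45·7 ≡ 1, so inverse 7.
S ≡ 12·21509·34 + 73·5809·5 + 16·5069·7 = 11463685.
11463685 mod 795833 = 322023.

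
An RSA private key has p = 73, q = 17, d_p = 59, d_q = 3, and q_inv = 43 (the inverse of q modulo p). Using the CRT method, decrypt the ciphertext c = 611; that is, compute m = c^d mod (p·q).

m₁ = c^(d_p) mod p: c ≡ 27 (mod 73), and 27^59 mod 73 = 46.
m₂ = c^(d_q) mod q: c ≡ 16 (mod 17), and 16^3 mod 17 = 16.
h = q_inv·(m₁ − m₂) mod p = 43·(46 − 16) mod 73 = 49.
m = m₂ + h·q = 16 + 49·17 = 849.

849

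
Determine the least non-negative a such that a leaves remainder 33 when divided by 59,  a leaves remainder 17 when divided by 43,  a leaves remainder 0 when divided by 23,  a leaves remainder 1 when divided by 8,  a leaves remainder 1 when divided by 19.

8186873

From a ≡ 33 (mod 59) write a = 33 + 59t. Substituting into a ≡ 17 (mod 43) gives 59t ≡ 27 (mod 43), and since 16⁻¹ ≡ 35 (mod 43), t ≡ 42. Hence a ≡ 33 + 59·42 = 2511 (mod 2537).
From a ≡ 2511 (mod 2537) write a = 2511 + 2537t. Substituting into a ≡ 0 (mod 23) gives 2537t ≡ 19 (mod 23), and since 7⁻¹ ≡ 10 (mod 23), t ≡ 6. Hence a ≡ 2511 + 2537·6 = 17733 (mod 58351).
From a ≡ 17733 (mod 58351) write a = 17733 + 58351t. Substituting into a ≡ 1 (mod 8) gives 58351t ≡ 4 (mod 8), and since 7⁻¹ ≡ 7 (mod 8), t ≡ 4. Hence a ≡ 17733 + 58351·4 = 251137 (mod 466808).
From a ≡ 251137 (mod 466808) write a = 251137 + 466808t. Substituting into a ≡ 1 (mod 19) gives 466808t ≡ 6 (mod 19), and since 16⁻¹ ≡ 6 (mod 19), t ≡ 17. Hence a ≡ 251137 + 466808·17 = 8186873 (mod 8869352).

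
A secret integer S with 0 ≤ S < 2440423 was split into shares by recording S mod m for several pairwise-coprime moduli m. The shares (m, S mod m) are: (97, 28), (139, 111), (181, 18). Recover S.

710262

From S ≡ 28 (mod 97) write S = 28 + 97t. Substituting into S ≡ 111 (mod 139) gives 97t ≡ 83 (mod 139), and since 97⁻¹ ≡ 43 (mod 139), t ≡ 94. Hence S ≡ 28 + 97·94 = 9146 (mod 13483).
From S ≡ 9146 (mod 13483) write S = 9146 + 13483t. Substituting into S ≡ 18 (mod 181) gives 13483t ≡ 103 (mod 181), and since 89⁻¹ ≡ 120 (mod 181), t ≡ 52. Hence S ≡ 9146 + 13483·52 = 710262 (mod 2440423).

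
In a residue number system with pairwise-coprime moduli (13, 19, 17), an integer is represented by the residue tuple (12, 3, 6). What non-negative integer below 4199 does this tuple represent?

The moduli are pairwise coprime; N = 13·19·17 = 4199.
N/13 = 323; 323 ≡ 11 (mod 13); 11·6 ≡ 1, so inverse 6.
N/19 = 221; 221 ≡ 12 (mod 19); 12·8 ≡ 1, so inverse 8.
N/17 = 247; 247 ≡ 9 (mod 17); 9·2 ≡ 1, so inverse 2.
x ≡ 12·323·6 + 3·221·8 + 6·247·2 = 31524.
31524 mod 4199 = 2131.

2131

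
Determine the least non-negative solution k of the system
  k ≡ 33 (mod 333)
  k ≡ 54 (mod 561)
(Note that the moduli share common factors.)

49983

gcd(333, 561) = 3 and 3 | (54 − 33), so the pair is consistent; merging gives k ≡ 49983 (mod 62271), where 62271 = lcm(333, 561).
The solution is unique modulo lcm(333, 561) = 62271.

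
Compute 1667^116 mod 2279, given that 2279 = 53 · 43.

Mod 53: 1667 ≡ 24; by Fermat, exponent reduces to 116 mod 52 = 12; 24^12 ≡ 42 (mod 53).
Mod 43: 1667 ≡ 33; by Fermat, exponent reduces to 116 mod 42 = 32; 33^32 ≡ 15 (mod 43).
Combine by CRT: x ≡ 42 (mod 53), x ≡ 15 (mod 43) ⇒ x ≡ 1950 (mod 2279).

1950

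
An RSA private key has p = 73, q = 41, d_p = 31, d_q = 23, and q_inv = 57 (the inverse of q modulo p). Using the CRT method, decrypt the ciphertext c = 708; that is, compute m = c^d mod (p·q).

m₁ = c^(d_p) mod p: c ≡ 51 (mod 73), and 51^31 mod 73 = 63.
m₂ = c^(d_q) mod q: c ≡ 11 (mod 41), and 11^23 mod 41 = 22.
h = q_inv·(m₁ − m₂) mod p = 57·(63 − 22) mod 73 = 1.
m = m₂ + h·q = 22 + 1·41 = 63.

63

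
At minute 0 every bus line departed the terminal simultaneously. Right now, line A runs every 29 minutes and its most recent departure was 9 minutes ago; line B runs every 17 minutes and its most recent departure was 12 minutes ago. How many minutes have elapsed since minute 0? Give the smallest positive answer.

Combine the congruences pairwise.
From t ≡ 9 (mod 29) write t = 9 + 29s. Substituting into t ≡ 12 (mod 17) gives 29s ≡ 3 (mod 17), and since 12⁻¹ ≡ 10 (mod 17), s ≡ 13. Hence t ≡ 9 + 29·13 = 386 (mod 493).

386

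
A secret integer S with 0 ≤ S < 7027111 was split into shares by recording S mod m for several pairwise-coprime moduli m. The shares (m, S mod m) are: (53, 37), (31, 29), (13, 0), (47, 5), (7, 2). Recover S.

382538

From S ≡ 37 (mod 53) write S = 37 + 53t. Substituting into S ≡ 29 (mod 31) gives 53t ≡ 23 (mod 31), and since 22⁻¹ ≡ 24 (mod 31), t ≡ 25. Hence S ≡ 37 + 53·25 = 1362 (mod 1643).
From S ≡ 1362 (mod 1643) write S = 1362 + 1643t. Substituting into S ≡ 0 (mod 13) gives 1643t ≡ 3 (mod 13), and since 5⁻¹ ≡ 8 (mod 13), t ≡ 11. Hence S ≡ 1362 + 1643·11 = 19435 (mod 21359).
From S ≡ 19435 (mod 21359) write S = 19435 + 21359t. Substituting into S ≡ 5 (mod 47) gives 21359t ≡ 28 (mod 47), and since 21⁻¹ ≡ 9 (mod 47), t ≡ 17. Hence S ≡ 19435 + 21359·17 = 382538 (mod 1003873).
From S ≡ 382538 (mod 1003873) write S = 382538 + 1003873t. Substituting into S ≡ 2 (mod 7) gives 1003873t ≡ 0 (mod 7), and since 3⁻¹ ≡ 5 (mod 7), t ≡ 0. Hence S ≡ 382538 + 1003873·0 = 382538 (mod 7027111).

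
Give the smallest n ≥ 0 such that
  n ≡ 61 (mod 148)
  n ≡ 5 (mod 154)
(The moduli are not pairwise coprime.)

gcd(148, 154) = 2 and 2 | (5 − 61), so the pair is consistent; merging gives n ≡ 5241 (mod 11396), where 11396 = lcm(148, 154).
The solution is unique modulo lcm(148, 154) = 11396.

5241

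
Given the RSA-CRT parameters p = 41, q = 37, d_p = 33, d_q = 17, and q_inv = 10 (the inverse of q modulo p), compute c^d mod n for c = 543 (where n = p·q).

m₁ = c^(d_p) mod p: c ≡ 10 (mod 41), and 10^33 mod 41 = 16.
m₂ = c^(d_q) mod q: c ≡ 25 (mod 37), and 25^17 mod 37 = 3.
h = q_inv·(m₁ − m₂) mod p = 10·(16 − 3) mod 41 = 7.
m = m₂ + h·q = 3 + 7·37 = 262.

262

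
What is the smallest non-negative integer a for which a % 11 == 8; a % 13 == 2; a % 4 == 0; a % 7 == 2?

184

Combine the congruences pairwise.
From a ≡ 8 (mod 11) write a = 8 + 11t. Substituting into a ≡ 2 (mod 13) gives 11t ≡ 7 (mod 13), and since 11⁻¹ ≡ 6 (mod 13), t ≡ 3. Hence a ≡ 8 + 11·3 = 41 (mod 143).
From a ≡ 41 (mod 143) write a = 41 + 143t. Substituting into a ≡ 0 (mod 4) gives 143t ≡ 3 (mod 4), and since 3⁻¹ ≡ 3 (mod 4), t ≡ 1. Hence a ≡ 41 + 143·1 = 184 (mod 572).
From a ≡ 184 (mod 572) write a = 184 + 572t. Substituting into a ≡ 2 (mod 7) gives 572t ≡ 0 (mod 7), and since 5⁻¹ ≡ 3 (mod 7), t ≡ 0. Hence a ≡ 184 + 572·0 = 184 (mod 4004).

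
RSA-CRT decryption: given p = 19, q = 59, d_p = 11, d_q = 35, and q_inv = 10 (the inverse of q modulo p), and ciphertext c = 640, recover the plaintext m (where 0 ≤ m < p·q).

857

m₁ = c^(d_p) mod p: c ≡ 13 (mod 19), and 13^11 mod 19 = 2.
m₂ = c^(d_q) mod q: c ≡ 50 (mod 59), and 50^35 mod 59 = 31.
h = q_inv·(m₁ − m₂) mod p = 10·(2 − 31) mod 19 = 14.
m = m₂ + h·q = 31 + 14·59 = 857.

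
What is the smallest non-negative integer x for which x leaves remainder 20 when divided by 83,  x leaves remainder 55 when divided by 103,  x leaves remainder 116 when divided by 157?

284129

The moduli are pairwise coprime; N = 83·103·157 = 1342193.
N/83 = 16171; 16171 ≡ 69 (mod 83); 69·77 ≡ 1, so inverse 77.
N/103 = 13031; 13031 ≡ 53 (mod 103); 53·35 ≡ 1, so inverse 35.
N/157 = 8549; 8549 ≡ 71 (mod 157); 71·115 ≡ 1, so inverse 115.
x ≡ 20·16171·77 + 55·13031·35 + 116·8549·115 = 164031675.
164031675 mod 1342193 = 284129.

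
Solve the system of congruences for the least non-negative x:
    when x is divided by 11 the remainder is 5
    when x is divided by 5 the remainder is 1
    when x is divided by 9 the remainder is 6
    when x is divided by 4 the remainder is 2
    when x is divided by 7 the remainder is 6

11346

The moduli are pairwise coprime; N = 11·5·9·4·7 = 13860.
N/11 = 1260; 1260 ≡ 6 (mod 11); 6·2 ≡ 1, so inverse 2.
N/5 = 2772; 2772 ≡ 2 (mod 5); 2·3 ≡ 1, so inverse 3.
N/9 = 1540; 1540 ≡ 1 (mod 9), inverse 1.
N/4 = 3465; 3465 ≡ 1 (mod 4), inverse 1.
N/7 = 1980; 1980 ≡ 6 (mod 7); 6·6 ≡ 1, so inverse 6.
x ≡ 5·1260·2 + 1·2772·3 + 6·1540·1 + 2·3465·1 + 6·1980·6 = 108366.
108366 mod 13860 = 11346.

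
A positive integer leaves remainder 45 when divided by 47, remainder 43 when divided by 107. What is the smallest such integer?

From t ≡ 45 (mod 47) write t = 45 + 47s. Substituting into t ≡ 43 (mod 107) gives 47s ≡ 105 (mod 107), and since 47⁻¹ ≡ 41 (mod 107), s ≡ 25. Hence t ≡ 45 + 47·25 = 1220 (mod 5029).

1220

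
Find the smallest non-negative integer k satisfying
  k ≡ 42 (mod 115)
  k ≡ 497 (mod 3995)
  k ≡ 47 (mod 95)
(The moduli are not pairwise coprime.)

627712

Combine the congruences pairwise.
gcd(115, 3995) = 5 and 5 | (497 − 42), so the pair is consistent; merging gives k ≡ 76402 (mod 91885), where 91885 = lcm(115, 3995).
gcd(91885, 95) = 5 and 5 | (47 − 76402), so the pair is consistent; merging gives k ≡ 627712 (mod 1745815), where 1745815 = lcm(91885, 95).
The solution is unique modulo lcm(115, 3995, 95) = 1745815.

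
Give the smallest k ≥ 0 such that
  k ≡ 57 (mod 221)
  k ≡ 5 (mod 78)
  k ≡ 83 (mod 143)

941

gcd(221, 78) = 13 and 13 | (5 − 57), so the pair is consistent; merging gives k ≡ 941 (mod 1326), where 1326 = lcm(221, 78).
gcd(1326, 143) = 13 and 13 | (83 − 941), so the pair is consistent; merging gives k ≡ 941 (mod 14586), where 14586 = lcm(1326, 143).
The solution is unique modulo lcm(221, 78, 143) = 14586.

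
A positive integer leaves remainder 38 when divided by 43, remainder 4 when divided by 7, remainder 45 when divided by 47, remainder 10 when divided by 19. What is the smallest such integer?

The moduli are pairwise coprime; N = 43·7·47·19 = 268793.
N/43 = 6251; 6251 ≡ 16 (mod 43); 16·35 ≡ 1, so inverse 35.
N/7 = 38399; 38399 ≡ 4 (mod 7); 4·2 ≡ 1, so inverse 2.
N/47 = 5719; 5719 ≡ 32 (mod 47); 32·25 ≡ 1, so inverse 25.
N/19 = 14147; 14147 ≡ 11 (mod 19); 11·7 ≡ 1, so inverse 7.
x ≡ 38·6251·35 + 4·38399·2 + 45·5719·25 + 10·14147·7 = 16045187.
16045187 mod 268793 = 186400.

186400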